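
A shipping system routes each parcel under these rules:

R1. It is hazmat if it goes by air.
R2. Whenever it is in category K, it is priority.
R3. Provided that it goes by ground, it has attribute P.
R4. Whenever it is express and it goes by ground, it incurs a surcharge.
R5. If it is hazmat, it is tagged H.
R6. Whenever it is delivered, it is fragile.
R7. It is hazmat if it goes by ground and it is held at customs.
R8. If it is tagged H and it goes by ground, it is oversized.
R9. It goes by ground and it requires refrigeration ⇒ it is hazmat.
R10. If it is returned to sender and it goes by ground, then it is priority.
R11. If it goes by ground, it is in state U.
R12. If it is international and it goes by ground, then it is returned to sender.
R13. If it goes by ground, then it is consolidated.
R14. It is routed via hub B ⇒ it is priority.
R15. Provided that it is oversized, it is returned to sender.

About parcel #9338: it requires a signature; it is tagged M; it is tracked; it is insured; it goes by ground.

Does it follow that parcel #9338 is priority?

No

Forward chaining from the given facts derives: has attribute P, is in state U, is consolidated.
Rules concluding "it is priority": R2 needs "it is in category K"; R10 needs "it is returned to sender"; R14 needs "it is routed via hub B" — none of these are established.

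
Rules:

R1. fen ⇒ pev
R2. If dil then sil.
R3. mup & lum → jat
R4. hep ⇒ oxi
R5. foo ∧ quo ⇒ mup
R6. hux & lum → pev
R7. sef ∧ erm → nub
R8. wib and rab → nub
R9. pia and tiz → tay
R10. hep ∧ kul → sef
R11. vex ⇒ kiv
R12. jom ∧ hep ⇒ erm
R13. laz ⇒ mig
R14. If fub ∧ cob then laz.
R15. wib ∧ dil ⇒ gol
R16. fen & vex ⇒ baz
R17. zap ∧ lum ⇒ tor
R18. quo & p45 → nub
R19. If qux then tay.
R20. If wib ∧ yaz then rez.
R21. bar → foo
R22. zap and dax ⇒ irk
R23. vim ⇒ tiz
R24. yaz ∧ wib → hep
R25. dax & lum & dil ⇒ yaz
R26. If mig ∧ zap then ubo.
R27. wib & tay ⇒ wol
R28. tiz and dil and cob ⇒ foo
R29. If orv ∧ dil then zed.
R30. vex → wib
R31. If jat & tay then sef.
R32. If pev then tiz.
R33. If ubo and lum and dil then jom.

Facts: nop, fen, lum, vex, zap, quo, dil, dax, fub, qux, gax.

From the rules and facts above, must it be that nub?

Forward chaining from the given facts derives: pev, sil, kiv, baz, tor, tay, irk, yaz, wib, tiz, gol, rez, hep, wol, oxi.
Rules concluding nub: R7 needs sef; R8 needs rab; R18 needs p45 — none of these are established.

No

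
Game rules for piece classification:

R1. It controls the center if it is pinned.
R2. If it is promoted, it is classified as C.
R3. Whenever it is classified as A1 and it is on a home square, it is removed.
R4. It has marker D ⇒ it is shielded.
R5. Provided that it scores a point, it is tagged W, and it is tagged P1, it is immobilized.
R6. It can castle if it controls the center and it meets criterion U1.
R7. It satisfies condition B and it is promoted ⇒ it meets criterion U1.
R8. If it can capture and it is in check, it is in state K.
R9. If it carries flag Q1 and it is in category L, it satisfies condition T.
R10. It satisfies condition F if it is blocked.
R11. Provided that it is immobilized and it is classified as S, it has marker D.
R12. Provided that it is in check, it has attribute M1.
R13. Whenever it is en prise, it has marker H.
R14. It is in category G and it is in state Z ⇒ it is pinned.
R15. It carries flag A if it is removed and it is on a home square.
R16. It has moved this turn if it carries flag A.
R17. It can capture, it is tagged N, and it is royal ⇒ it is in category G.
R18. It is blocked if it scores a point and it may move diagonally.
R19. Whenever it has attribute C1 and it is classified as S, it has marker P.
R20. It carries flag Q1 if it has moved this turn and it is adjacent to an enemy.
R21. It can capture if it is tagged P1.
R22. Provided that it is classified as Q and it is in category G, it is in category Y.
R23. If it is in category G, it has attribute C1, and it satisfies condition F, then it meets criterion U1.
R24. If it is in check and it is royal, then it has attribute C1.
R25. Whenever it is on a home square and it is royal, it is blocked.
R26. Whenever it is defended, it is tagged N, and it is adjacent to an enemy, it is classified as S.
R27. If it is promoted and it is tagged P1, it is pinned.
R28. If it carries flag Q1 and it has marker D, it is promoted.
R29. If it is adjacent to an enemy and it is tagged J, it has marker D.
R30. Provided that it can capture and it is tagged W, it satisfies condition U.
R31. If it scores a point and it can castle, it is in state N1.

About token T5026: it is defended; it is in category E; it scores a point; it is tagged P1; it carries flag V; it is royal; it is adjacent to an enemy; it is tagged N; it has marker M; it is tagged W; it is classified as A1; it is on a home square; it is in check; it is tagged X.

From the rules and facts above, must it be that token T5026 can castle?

By R3 (it is classified as A1, it is on a home square): it is removed.
By R5 (it scores a point, it is tagged W, it is tagged P1): it is immobilized.
By R15 (it is removed, it is on a home square): it carries flag A.
By R16 (it carries flag A): it has moved this turn.
By R20 (it has moved this turn, it is adjacent to an enemy): it carries flag Q1.
By R21 (it is tagged P1): it can capture.
By R24 (it is in check, it is royal): it has attribute C1.
By R25 (it is on a home square, it is royal): it is blocked.
By R26 (it is defended, it is tagged N, it is adjacent to an enemy): it is classified as S.
By R10 (it is blocked): it satisfies condition F.
By R11 (it is immobilized, it is classified as S): it has marker D.
By R17 (it can capture, it is tagged N, it is royal): it is in category G.
By R23 (it is in category G, it has attribute C1, it satisfies condition F): it meets criterion U1.
By R28 (it carries flag Q1, it has marker D): it is promoted.
By R27 (it is promoted, it is tagged P1): it is pinned.
By R1 (it is pinned): it controls the center.
By R6 (it controls the center, it meets criterion U1): it can castle.

Yes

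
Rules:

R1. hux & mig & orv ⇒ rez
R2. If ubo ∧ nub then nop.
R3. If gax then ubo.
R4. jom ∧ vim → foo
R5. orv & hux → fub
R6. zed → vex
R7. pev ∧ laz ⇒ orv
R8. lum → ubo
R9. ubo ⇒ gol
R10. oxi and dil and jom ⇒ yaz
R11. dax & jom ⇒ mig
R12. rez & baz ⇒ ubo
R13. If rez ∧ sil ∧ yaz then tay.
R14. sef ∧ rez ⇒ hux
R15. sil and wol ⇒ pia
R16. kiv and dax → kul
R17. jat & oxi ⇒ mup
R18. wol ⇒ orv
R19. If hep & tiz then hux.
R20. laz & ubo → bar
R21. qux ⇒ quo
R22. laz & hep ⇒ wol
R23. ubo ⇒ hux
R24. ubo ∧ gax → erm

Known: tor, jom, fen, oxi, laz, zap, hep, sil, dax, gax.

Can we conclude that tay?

No

Forward chaining from the given facts derives: ubo, gol, mig, bar, wol, hux, erm, pia, orv, rez, fub.
The only rule concluding tay is R13, which needs yaz; that is never established.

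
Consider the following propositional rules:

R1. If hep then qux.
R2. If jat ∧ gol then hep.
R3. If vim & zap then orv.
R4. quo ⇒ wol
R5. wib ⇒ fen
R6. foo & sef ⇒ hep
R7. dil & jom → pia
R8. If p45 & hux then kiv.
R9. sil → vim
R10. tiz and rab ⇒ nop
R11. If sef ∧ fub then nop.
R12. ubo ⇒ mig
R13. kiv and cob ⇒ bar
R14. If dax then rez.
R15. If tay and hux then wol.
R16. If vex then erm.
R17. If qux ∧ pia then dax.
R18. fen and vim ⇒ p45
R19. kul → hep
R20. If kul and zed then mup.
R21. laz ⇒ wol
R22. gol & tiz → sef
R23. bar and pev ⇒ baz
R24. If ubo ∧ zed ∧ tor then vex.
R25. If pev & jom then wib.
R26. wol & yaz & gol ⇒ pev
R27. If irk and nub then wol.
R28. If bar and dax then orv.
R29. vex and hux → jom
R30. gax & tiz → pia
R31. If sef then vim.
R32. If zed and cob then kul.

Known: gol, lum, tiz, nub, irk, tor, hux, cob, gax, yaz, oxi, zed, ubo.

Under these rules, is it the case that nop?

Forward chaining from the given facts derives: mig, sef, vex, wol, jom, pia, vim, kul, erm, hep, mup, pev, qux, dax, wib, fen, rez, p45, kiv, bar, baz, orv.
Rules concluding nop: R10 needs rab; R11 needs fub — none of these are established.

No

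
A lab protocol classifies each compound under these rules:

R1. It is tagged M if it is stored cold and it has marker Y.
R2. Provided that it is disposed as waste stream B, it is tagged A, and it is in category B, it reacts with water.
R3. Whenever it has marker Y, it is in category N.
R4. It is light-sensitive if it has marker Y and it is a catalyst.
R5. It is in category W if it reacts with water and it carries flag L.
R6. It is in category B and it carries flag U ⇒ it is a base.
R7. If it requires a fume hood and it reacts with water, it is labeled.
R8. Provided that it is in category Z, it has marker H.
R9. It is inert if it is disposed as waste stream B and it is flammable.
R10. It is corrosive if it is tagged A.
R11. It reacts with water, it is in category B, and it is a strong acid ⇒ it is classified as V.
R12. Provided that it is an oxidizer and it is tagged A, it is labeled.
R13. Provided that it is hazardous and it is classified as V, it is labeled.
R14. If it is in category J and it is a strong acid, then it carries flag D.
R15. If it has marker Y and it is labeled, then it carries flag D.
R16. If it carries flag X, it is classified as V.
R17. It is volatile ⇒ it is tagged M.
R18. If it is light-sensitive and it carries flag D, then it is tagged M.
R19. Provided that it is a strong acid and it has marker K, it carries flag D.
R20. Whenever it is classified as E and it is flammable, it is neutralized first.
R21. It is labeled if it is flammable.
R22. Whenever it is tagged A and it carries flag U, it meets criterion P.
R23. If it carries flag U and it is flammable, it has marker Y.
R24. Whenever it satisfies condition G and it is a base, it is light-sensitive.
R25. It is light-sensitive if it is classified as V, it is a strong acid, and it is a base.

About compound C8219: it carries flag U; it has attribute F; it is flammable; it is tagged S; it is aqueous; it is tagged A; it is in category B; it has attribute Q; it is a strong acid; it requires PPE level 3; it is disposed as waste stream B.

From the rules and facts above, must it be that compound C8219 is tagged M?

Yes

By R2 (it is disposed as waste stream B, it is tagged A, it is in category B): it reacts with water.
By R6 (it is in category B, it carries flag U): it is a base.
By R11 (it reacts with water, it is in category B, it is a strong acid): it is classified as V.
By R21 (it is flammable): it is labeled.
By R23 (it carries flag U, it is flammable): it has marker Y.
By R25 (it is classified as V, it is a strong acid, it is a base): it is light-sensitive.
By R15 (it has marker Y, it is labeled): it carries flag D.
By R18 (it is light-sensitive, it carries flag D): it is tagged M.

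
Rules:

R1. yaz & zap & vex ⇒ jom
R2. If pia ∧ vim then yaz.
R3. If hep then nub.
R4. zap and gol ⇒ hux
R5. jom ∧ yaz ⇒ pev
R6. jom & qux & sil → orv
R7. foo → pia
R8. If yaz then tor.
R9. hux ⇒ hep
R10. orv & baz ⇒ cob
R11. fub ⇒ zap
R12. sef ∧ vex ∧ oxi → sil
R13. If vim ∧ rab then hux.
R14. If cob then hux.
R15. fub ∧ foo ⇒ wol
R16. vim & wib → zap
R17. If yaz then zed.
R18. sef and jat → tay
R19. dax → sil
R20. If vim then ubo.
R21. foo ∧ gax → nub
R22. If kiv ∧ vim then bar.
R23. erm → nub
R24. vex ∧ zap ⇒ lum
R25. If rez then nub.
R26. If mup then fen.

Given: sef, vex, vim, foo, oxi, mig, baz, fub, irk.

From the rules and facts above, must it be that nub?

Forward chaining from the given facts derives: pia, zap, sil, wol, ubo, lum, yaz, tor, zed, jom, pev.
Rules concluding nub: R3 needs hep; R21 needs gax; R23 needs erm; R25 needs rez — none of these are established.

No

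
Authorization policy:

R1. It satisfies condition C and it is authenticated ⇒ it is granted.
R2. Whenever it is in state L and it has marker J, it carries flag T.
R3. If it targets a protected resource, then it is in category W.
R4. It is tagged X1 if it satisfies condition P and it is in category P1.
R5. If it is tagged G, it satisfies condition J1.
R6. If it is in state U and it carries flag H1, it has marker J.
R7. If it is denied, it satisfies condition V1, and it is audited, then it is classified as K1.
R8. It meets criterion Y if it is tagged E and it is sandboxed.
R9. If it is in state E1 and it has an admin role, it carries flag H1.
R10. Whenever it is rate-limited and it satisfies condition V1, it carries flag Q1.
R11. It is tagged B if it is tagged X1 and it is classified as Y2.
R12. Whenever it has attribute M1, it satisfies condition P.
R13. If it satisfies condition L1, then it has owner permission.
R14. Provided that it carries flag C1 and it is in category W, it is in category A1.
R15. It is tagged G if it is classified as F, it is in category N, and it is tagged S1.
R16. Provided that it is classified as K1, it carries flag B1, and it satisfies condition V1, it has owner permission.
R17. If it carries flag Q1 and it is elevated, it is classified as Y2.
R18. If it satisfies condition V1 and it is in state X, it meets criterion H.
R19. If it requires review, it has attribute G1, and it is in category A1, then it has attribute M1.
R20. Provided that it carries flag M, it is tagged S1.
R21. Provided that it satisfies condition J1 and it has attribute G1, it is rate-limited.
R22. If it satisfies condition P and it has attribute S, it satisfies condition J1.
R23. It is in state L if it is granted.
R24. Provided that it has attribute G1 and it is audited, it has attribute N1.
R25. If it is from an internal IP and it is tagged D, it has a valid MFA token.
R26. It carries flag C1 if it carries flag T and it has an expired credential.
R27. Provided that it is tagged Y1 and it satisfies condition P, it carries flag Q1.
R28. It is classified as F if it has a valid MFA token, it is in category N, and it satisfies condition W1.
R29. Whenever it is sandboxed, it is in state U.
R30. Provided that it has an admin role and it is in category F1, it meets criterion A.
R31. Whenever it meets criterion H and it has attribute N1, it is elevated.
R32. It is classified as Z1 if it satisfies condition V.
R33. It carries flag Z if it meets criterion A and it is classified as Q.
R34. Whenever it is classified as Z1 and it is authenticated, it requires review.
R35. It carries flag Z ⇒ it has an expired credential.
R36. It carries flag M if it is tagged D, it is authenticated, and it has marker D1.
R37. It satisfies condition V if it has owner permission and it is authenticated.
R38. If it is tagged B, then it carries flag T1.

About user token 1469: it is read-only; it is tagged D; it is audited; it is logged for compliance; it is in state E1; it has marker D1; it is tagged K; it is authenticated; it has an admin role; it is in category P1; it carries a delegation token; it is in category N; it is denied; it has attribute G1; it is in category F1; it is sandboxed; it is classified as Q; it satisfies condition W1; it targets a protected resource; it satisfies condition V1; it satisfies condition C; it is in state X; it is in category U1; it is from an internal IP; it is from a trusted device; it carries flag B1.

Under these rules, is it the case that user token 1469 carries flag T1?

Yes

By R1 (it satisfies condition C, it is authenticated): it is granted.
By R3 (it targets a protected resource): it is in category W.
By R7 (it is denied, it satisfies condition V1, it is audited): it is classified as K1.
By R9 (it is in state E1, it has an admin role): it carries flag H1.
By R16 (it is classified as K1, it carries flag B1, it satisfies condition V1): it has owner permission.
By R18 (it satisfies condition V1, it is in state X): it meets criterion H.
By R23 (it is granted): it is in state L.
By R24 (it has attribute G1, it is audited): it has attribute N1.
By R25 (it is from an internal IP, it is tagged D): it has a valid MFA token.
By R28 (it has a valid MFA token, it is in category N, it satisfies condition W1): it is classified as F.
By R29 (it is sandboxed): it is in state U.
By R30 (it has an admin role, it is in category F1): it meets criterion A.
By R31 (it meets criterion H, it has attribute N1): it is elevated.
By R33 (it meets criterion A, it is classified as Q): it carries flag Z.
By R35 (it carries flag Z): it has an expired credential.
By R36 (it is tagged D, it is authenticated, it has marker D1): it carries flag M.
By R37 (it has owner permission, it is authenticated): it satisfies condition V.
By R6 (it is in state U, it carries flag H1): it has marker J.
By R20 (it carries flag M): it is tagged S1.
By R32 (it satisfies condition V): it is classified as Z1.
By R34 (it is classified as Z1, it is authenticated): it requires review.
By R2 (it is in state L, it has marker J): it carries flag T.
By R15 (it is classified as F, it is in category N, it is tagged S1): it is tagged G.
By R26 (it carries flag T, it has an expired credential): it carries flag C1.
By R5 (it is tagged G): it satisfies condition J1.
By R14 (it carries flag C1, it is in category W): it is in category A1.
By R19 (it requires review, it has attribute G1, it is in category A1): it has attribute M1.
By R21 (it satisfies condition J1, it has attribute G1): it is rate-limited.
By R10 (it is rate-limited, it satisfies condition V1): it carries flag Q1.
By R12 (it has attribute M1): it satisfies condition P.
By R17 (it carries flag Q1, it is elevated): it is classified as Y2.
By R4 (it satisfies condition P, it is in category P1): it is tagged X1.
By R11 (it is tagged X1, it is classified as Y2): it is tagged B.
By R38 (it is tagged B): it carries flag T1.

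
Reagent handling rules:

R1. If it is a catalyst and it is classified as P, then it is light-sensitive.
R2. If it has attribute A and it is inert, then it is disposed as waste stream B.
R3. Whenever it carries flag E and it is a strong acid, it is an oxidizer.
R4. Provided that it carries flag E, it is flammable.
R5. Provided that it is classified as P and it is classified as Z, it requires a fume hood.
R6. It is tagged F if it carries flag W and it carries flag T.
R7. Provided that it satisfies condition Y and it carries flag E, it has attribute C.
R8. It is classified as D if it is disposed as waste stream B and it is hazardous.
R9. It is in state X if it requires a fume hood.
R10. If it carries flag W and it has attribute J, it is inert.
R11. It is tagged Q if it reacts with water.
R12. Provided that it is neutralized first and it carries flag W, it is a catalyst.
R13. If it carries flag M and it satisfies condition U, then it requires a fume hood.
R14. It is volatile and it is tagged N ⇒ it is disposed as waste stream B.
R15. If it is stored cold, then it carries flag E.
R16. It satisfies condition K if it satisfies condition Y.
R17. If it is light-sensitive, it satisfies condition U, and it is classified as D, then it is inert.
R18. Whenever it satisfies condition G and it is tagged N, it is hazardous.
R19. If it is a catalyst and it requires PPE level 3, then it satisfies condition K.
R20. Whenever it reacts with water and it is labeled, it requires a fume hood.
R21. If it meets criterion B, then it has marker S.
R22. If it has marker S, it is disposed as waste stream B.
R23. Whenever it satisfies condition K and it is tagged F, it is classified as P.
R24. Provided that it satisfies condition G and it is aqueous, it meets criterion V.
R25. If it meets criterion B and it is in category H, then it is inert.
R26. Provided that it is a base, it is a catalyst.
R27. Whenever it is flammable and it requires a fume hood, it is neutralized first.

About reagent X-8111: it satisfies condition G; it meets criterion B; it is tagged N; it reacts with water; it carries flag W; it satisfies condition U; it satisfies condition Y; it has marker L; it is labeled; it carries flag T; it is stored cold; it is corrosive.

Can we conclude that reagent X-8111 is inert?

By R6 (it carries flag W, it carries flag T): it is tagged F.
By R15 (it is stored cold): it carries flag E.
By R16 (it satisfies condition Y): it satisfies condition K.
By R18 (it satisfies condition G, it is tagged N): it is hazardous.
By R20 (it reacts with water, it is labeled): it requires a fume hood.
By R21 (it meets criterion B): it has marker S.
By R22 (it has marker S): it is disposed as waste stream B.
By R23 (it satisfies condition K, it is tagged F): it is classified as P.
By R4 (it carries flag E): it is flammable.
By R8 (it is disposed as waste stream B, it is hazardous): it is classified as D.
By R27 (it is flammable, it requires a fume hood): it is neutralized first.
By R12 (it is neutralized first, it carries flag W): it is a catalyst.
By R1 (it is a catalyst, it is classified as P): it is light-sensitive.
By R17 (it is light-sensitive, it satisfies condition U, it is classified as D): it is inert.

Yes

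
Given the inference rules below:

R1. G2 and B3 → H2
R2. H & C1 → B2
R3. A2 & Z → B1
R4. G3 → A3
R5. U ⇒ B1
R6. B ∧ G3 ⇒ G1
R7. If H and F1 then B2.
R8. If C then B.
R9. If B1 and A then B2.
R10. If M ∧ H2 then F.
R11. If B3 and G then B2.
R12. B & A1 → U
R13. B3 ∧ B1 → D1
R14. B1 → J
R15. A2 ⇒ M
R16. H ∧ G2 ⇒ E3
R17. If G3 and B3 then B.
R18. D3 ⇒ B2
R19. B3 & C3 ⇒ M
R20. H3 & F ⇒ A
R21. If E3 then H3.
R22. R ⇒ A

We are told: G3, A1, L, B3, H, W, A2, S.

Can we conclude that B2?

No

Forward chaining from the given facts derives: A3, M, B, G1, U, B1, D1, J.
Rules concluding B2: R2 needs C1; R7 needs F1; R9 needs A; R11 needs G; R18 needs D3 — none of these are established.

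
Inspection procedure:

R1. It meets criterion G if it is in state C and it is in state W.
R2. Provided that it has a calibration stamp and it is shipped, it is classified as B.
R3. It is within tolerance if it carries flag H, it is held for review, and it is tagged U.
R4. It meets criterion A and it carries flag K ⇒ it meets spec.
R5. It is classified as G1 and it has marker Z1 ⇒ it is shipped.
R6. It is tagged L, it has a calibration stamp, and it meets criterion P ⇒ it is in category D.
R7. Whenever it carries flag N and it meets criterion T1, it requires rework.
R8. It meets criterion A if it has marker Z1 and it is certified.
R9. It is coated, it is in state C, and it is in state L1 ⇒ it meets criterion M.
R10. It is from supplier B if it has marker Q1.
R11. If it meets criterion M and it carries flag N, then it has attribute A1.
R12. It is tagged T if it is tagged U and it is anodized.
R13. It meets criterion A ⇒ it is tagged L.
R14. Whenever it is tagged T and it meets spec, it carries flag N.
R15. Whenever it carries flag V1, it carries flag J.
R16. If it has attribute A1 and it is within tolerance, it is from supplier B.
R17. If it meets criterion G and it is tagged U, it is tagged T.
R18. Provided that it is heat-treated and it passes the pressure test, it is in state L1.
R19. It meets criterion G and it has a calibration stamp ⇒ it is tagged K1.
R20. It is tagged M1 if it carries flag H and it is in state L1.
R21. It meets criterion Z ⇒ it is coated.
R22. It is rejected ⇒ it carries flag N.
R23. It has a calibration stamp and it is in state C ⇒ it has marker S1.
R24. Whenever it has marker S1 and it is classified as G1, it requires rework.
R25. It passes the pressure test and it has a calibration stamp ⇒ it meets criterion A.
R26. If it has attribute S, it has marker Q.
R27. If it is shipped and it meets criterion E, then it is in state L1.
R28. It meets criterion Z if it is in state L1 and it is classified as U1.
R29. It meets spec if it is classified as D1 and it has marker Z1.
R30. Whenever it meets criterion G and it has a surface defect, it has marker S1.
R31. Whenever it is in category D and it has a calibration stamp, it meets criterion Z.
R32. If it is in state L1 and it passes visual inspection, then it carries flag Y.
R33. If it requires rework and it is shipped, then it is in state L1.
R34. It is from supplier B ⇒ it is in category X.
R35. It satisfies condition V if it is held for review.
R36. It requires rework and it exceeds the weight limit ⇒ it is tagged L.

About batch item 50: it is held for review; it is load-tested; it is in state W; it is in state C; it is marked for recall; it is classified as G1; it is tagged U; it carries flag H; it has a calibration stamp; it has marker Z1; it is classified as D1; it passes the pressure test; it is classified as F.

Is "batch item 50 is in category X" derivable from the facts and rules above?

No

Forward chaining from the given facts derives: meets criterion G, is within tolerance, is shipped, is tagged T, is tagged K1, has marker S1, requires rework, meets criterion A, meets spec, is in state L1, satisfies condition V, is classified as B, is tagged L, carries flag N, is tagged M1.
The only rule concluding "it is in category X" is R34, which needs "it is from supplier B"; that is never established.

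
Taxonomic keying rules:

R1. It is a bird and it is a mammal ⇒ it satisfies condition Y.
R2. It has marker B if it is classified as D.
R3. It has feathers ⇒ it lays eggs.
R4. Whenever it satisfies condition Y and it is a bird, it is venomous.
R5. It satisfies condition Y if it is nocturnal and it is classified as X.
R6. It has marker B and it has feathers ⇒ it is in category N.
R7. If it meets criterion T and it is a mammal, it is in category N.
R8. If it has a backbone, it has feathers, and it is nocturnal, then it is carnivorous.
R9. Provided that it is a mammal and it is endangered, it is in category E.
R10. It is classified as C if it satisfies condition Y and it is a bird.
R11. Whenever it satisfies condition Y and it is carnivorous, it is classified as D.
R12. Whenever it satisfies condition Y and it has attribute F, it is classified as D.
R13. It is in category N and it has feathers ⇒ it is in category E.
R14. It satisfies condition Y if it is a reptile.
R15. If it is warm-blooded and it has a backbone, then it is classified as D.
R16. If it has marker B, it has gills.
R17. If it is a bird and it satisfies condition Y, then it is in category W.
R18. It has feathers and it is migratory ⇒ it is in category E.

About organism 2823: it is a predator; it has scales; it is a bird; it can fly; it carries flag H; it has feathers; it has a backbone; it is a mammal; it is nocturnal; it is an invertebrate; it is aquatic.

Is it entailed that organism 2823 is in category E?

Yes

By R1 (it is a bird, it is a mammal): it satisfies condition Y.
By R8 (it has a backbone, it has feathers, it is nocturnal): it is carnivorous.
By R11 (it satisfies condition Y, it is carnivorous): it is classified as D.
By R2 (it is classified as D): it has marker B.
By R6 (it has marker B, it has feathers): it is in category N.
By R13 (it is in category N, it has feathers): it is in category E.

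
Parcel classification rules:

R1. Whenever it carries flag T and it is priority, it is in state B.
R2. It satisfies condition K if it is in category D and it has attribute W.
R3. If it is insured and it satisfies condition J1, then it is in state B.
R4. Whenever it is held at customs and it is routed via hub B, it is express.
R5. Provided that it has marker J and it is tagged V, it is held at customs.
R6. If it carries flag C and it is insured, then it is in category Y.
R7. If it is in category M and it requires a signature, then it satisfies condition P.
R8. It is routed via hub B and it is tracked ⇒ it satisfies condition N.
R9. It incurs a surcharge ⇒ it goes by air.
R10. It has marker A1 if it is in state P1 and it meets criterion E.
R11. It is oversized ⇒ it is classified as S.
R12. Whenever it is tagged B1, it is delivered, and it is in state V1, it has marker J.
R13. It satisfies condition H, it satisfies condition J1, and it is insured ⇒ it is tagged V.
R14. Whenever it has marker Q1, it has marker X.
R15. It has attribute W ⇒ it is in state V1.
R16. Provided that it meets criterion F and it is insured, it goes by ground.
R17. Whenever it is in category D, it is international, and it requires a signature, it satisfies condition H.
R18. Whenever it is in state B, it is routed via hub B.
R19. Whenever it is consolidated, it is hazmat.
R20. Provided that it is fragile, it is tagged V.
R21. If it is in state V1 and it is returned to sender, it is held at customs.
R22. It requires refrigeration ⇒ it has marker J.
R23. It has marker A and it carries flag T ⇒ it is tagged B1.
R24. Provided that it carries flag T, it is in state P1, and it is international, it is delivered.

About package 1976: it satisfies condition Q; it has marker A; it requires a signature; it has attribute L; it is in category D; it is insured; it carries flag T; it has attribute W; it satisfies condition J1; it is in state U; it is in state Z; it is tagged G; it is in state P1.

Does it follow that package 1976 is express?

No

Forward chaining from the given facts derives: satisfies condition K, is in state B, is in state V1, is routed via hub B, is tagged B1.
The only rule concluding "it is express" is R4, which needs "it is held at customs"; that is never established.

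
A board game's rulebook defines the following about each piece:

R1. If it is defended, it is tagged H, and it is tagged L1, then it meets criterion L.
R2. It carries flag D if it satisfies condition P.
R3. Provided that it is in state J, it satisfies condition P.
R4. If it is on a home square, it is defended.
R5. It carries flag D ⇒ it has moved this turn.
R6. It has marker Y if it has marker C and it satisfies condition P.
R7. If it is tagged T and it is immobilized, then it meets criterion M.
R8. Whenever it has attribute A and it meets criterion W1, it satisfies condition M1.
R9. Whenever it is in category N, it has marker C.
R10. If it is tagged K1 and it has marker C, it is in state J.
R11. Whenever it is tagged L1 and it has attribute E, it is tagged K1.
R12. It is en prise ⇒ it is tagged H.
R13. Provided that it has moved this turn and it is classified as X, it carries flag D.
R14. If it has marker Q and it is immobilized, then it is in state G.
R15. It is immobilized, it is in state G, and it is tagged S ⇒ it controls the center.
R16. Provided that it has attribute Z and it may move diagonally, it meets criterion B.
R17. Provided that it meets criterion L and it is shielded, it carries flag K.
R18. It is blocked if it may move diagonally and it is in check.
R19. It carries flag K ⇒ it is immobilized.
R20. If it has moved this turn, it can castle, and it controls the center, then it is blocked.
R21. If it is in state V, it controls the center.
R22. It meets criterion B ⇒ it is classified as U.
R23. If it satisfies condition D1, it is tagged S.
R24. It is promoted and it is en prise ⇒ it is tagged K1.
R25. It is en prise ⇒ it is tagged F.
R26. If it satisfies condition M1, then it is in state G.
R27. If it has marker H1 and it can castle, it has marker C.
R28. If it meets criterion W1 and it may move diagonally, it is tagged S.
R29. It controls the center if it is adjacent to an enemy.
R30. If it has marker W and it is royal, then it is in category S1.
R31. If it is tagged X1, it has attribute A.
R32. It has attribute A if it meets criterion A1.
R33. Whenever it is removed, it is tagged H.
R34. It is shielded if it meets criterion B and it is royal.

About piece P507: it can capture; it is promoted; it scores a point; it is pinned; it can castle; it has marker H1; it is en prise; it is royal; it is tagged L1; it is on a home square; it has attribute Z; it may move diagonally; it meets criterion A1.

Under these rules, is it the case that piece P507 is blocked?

Forward chaining from the given facts derives: is defended, is tagged H, meets criterion B, is classified as U, is tagged K1, is tagged F, has marker C, has attribute A, is shielded, meets criterion L, is in state J, carries flag K, is immobilized, satisfies condition P, has marker Y, carries flag D, has moved this turn.
Rules concluding "it is blocked": R18 needs "it is in check"; R20 needs "it controls the center" — none of these are established.

No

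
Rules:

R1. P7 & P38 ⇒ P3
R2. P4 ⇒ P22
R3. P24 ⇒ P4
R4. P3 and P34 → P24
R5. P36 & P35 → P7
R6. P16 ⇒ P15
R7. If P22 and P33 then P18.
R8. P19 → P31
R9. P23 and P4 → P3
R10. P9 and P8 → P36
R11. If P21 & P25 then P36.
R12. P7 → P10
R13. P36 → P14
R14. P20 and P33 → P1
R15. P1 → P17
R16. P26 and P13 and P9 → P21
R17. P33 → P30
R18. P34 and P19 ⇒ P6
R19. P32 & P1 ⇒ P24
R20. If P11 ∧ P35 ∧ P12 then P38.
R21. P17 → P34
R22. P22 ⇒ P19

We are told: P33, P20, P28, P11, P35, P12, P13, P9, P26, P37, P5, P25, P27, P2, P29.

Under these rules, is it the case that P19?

Yes

P1  (by R14: P20, P33)
P17  (by R15: P1)
P21  (by R16: P26, P13, P9)
P38  (by R20: P11, P35, P12)
P34  (by R21: P17)
P36  (by R11: P21, P25)
P7  (by R5: P36, P35)
P3  (by R1: P7, P38)
P24  (by R4: P3, P34)
P4  (by R3: P24)
P22  (by R2: P4)
P19  (by R22: P22)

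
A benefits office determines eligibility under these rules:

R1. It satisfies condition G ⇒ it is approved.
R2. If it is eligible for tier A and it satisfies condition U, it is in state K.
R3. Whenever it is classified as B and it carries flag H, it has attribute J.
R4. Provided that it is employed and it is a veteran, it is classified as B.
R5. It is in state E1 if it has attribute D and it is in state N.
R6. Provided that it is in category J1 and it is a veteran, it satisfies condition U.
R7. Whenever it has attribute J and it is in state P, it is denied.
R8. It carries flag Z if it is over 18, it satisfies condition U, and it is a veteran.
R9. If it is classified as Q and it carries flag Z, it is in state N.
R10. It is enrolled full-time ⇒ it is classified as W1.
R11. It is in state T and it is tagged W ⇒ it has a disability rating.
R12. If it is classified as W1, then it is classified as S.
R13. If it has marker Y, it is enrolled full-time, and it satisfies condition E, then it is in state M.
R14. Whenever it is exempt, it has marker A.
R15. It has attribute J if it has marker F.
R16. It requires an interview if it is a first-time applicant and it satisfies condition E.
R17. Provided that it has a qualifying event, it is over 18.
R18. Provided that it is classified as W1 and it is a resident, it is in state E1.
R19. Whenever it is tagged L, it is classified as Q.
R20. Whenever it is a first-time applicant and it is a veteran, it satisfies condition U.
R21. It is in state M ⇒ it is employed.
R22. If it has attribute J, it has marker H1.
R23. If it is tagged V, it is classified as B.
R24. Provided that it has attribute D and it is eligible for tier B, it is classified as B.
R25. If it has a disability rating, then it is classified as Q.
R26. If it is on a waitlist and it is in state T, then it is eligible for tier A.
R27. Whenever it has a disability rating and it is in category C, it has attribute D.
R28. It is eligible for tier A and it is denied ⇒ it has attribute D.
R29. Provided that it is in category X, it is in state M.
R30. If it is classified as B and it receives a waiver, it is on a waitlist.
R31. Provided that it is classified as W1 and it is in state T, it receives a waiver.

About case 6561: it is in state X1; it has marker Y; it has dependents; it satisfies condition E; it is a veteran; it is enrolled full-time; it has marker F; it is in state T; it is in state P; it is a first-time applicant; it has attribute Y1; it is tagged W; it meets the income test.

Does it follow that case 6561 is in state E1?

No

Forward chaining from the given facts derives: is classified as W1, has a disability rating, is classified as S, is in state M, has attribute J, requires an interview, satisfies condition U, is employed, has marker H1, is classified as Q, receives a waiver, is classified as B, is denied, is on a waitlist, is eligible for tier A, has attribute D, is in state K.
Rules concluding "it is in state E1": R5 needs "it is in state N"; R18 needs "it is a resident" — none of these are established.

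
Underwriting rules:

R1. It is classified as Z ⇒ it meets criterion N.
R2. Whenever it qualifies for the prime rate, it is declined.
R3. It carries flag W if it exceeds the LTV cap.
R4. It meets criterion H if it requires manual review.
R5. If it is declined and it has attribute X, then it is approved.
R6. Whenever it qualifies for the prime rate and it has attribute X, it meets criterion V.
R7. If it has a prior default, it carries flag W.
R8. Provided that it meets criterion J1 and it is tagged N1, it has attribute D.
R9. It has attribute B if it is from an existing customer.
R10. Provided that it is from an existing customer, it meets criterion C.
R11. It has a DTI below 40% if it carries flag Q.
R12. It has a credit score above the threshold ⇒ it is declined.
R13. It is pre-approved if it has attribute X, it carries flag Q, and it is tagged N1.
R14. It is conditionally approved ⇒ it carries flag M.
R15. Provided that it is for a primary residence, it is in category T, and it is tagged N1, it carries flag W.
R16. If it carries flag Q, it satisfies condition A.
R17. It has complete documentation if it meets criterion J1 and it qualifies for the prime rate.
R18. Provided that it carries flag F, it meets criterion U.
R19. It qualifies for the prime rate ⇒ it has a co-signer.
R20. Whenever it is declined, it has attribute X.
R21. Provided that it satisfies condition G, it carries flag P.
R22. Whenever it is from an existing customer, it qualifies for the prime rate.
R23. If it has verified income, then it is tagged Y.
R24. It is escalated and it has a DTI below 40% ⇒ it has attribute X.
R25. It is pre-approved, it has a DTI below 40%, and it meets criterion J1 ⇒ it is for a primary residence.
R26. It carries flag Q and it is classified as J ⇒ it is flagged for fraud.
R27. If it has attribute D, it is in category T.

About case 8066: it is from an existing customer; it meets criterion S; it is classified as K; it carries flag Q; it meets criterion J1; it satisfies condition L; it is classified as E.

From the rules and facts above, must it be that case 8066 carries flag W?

Forward chaining from the given facts derives: has attribute B, meets criterion C, has a DTI below 40%, satisfies condition A, qualifies for the prime rate, is declined, has complete documentation, has a co-signer, has attribute X, is approved, meets criterion V.
Rules concluding "it carries flag W": R3 needs "it exceeds the LTV cap"; R7 needs "it has a prior default"; R15 needs "it is for a primary residence" — none of these are established.

No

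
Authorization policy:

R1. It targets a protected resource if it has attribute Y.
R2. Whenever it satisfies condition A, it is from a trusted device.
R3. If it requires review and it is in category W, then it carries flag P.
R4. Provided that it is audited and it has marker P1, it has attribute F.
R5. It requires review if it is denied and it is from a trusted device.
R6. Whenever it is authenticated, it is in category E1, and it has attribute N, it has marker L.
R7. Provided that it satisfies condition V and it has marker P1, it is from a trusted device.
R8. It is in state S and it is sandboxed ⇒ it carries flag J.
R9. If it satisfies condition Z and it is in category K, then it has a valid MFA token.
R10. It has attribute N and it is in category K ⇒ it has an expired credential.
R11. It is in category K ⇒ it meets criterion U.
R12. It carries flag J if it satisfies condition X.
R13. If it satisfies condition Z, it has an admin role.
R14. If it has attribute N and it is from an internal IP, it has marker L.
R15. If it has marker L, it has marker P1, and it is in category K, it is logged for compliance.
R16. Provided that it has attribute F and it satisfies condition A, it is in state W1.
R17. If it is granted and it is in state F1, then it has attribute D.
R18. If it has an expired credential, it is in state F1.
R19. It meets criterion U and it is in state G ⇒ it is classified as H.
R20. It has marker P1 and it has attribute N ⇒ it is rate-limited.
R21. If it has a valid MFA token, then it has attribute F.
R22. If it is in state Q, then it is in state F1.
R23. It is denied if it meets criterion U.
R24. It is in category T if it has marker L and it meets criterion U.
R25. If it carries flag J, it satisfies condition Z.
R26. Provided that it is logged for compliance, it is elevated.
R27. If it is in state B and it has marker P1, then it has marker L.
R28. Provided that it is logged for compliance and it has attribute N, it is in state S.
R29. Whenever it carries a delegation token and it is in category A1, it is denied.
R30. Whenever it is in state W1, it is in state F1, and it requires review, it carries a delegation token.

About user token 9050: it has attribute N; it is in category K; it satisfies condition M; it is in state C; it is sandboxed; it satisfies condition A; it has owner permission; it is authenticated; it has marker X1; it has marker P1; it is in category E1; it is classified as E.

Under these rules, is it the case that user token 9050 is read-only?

Forward chaining from the given facts derives: is from a trusted device, has marker L, has an expired credential, meets criterion U, is logged for compliance, is in state F1, is rate-limited, is denied, is in category T, is elevated, is in state S, requires review, carries flag J, satisfies condition Z, has a valid MFA token, has an admin role, has attribute F, is in state W1, carries a delegation token.
No rule has "it is read-only" as its conclusion, and it is not among the given facts.

No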